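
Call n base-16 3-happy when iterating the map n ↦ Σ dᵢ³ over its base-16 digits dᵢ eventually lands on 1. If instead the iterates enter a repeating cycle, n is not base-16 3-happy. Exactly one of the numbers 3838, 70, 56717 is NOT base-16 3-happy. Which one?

3838: 3838 → 8863 → 4120 → 514 → 16 → 1  — reaches 1 (base-16 3-happy)
70: 70 → 280 → 514 → 16 → 1  — reaches 1 (base-16 3-happy)
56717: 56717 → 7103 → 6038 → 1289 → 854 → 368 → 344 → 638 → 3095 → 2072 → 1025 → 65 → 65  — repeats 65 (not base-16 3-happy)

56717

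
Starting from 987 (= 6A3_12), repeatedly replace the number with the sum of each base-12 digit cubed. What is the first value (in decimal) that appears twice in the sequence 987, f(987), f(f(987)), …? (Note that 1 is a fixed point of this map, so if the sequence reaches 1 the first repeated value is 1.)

1539

987 = (6,10,3)_12 → 6³ + 10³ + 3³ = 1243
1243 = (8,7,7)_12 → 8³ + 7³ + 7³ = 1198
1198 = (8,3,10)_12 → 8³ + 3³ + 10³ = 1539
1539 = (10,8,3)_12 → 10³ + 8³ + 3³ = 1539  — 1539 already appeared earlier.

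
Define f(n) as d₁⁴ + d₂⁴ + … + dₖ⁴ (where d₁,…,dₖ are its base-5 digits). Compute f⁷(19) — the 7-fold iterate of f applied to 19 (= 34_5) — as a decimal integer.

99

19 = (3,4)_5 → 3⁴ + 4⁴ = 337
337 = (2,3,2,2)_5 → 2⁴ + 3⁴ + 2⁴ + 2⁴ = 129
129 = (1,0,0,4)_5 → 1⁴ + 0⁴ + 0⁴ + 4⁴ = 257
257 = (2,0,1,2)_5 → 2⁴ + 0⁴ + 1⁴ + 2⁴ = 33
33 = (1,1,3)_5 → 1⁴ + 1⁴ + 3⁴ = 83
83 = (3,1,3)_5 → 3⁴ + 1⁴ + 3⁴ = 163
163 = (1,1,2,3)_5 → 1⁴ + 1⁴ + 2⁴ + 3⁴ = 99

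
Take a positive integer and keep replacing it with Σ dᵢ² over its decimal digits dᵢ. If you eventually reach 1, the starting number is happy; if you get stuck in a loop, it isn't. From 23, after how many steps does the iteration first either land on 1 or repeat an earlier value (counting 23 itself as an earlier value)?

23 → 2² + 3² = 13
13 → 1² + 3² = 10
10 → 1² + 0² = 1  — reached 1.
That took 3 steps.

3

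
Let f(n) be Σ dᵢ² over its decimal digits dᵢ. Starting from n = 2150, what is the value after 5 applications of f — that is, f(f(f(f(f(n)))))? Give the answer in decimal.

61

2150 → 2² + 1² + 5² + 0² = 30
30 → 3² + 0² = 9
9 → 9² = 81
81 → 8² + 1² = 65
65 → 6² + 5² = 61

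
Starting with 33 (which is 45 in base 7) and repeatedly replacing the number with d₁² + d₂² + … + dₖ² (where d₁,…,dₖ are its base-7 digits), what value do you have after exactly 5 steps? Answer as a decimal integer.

45

33 = (4,5)_7 → 4² + 5² = 16 + 25 = 41
41 = (5,6)_7 → 5² + 6² = 25 + 36 = 61
61 = (1,1,5)_7 → 1² + 1² + 5² = 1 + 1 + 25 = 27
27 = (3,6)_7 → 3² + 6² = 9 + 36 = 45
45 = (6,3)_7 → 6² + 3² = 36 + 9 = 45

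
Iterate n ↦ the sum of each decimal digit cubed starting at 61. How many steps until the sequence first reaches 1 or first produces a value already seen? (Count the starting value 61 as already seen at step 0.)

4

61 → 6³ + 1³ = 216 + 1 = 217
217 → 2³ + 1³ + 7³ = 8 + 1 + 343 = 352
352 → 3³ + 5³ + 2³ = 27 + 125 + 8 = 160
160 → 1³ + 6³ + 0³ = 1 + 216 + 0 = 217  — 217 repeats.
That took 4 steps.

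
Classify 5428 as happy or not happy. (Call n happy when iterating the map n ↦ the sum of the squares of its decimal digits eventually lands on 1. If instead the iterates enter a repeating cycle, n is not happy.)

happy

5428 → 109
109 → 82
82 → 68
68 → 100
100 → 1  — reached 1.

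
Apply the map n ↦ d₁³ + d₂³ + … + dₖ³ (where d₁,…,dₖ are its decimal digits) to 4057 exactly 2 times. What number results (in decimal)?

160

4057 → 4³ + 0³ + 5³ + 7³ = 532
532 → 5³ + 3³ + 2³ = 160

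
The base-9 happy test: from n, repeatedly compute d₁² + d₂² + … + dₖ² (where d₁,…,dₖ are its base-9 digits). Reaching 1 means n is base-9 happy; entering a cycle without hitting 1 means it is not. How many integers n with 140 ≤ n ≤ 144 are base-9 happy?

1

140: 140 → 62 → 100 → 6 → 36 → 16 → 50 → 50  (repeats 50)
141: 141 → 73 → 65 → 53 → 89 → 65  (repeats 65)
142: 142 → 86 → 26 → 68 → 74 → 68  (repeats 68)
143: 143 → 101 → 9 → 1  (reaches 1)
144: 144 → 50 → 50  (repeats 50)
base-9 happy: 143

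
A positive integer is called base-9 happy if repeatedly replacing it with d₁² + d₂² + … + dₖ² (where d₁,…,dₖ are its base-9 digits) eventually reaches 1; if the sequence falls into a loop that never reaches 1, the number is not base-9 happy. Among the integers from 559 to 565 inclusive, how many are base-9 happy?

2

559: 559 → 101 → 9 → 1  (reaches 1)
560: 560 → 104 → 30 → 18 → 4 → 16 → 50 → 50  (repeats 50)
561: 561 → 109 → 11 → 5 → 25 → 53 → 89 → 65 → 53  (repeats 53)
562: 562 → 116 → 74 → 68 → 74  (repeats 74)
563: 563 → 125 → 81 → 1  (reaches 1)
564: 564 → 136 → 38 → 20 → 8 → 64 → 50 → 50  (repeats 50)
565: 565 → 149 → 75 → 73 → 65 → 53 → 89 → 65  (repeats 65)
base-9 happy: 559, 563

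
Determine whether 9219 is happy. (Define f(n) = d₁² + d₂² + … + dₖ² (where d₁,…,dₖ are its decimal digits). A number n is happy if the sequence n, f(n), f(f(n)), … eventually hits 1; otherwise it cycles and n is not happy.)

9219 → 9² + 2² + 1² + 9² = 81 + 4 + 1 + 81 = 167
167 → 1² + 6² + 7² = 1 + 36 + 49 = 86
86 → 8² + 6² = 64 + 36 = 100
100 → 1² + 0² + 0² = 1 + 0 + 0 = 1  — reached 1.

happy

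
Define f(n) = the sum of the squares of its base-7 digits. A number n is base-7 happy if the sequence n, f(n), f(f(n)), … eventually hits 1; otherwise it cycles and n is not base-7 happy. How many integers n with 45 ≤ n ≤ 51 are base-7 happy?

1

45: 45 → 45  — not base-7 happy
46: 46 → 52 → 10 → 10  — not base-7 happy
47: 47 → 61 → 27 → 45 → 45  — not base-7 happy
48: 48 → 72 → 14 → 4 → 16 → 8 → 2 → 4  — not base-7 happy
49: 49 → 1  — base-7 happy
50: 50 → 2 → 4 → 16 → 8 → 2  — not base-7 happy
51: 51 → 5 → 25 → 25  — not base-7 happy
base-7 happy: 49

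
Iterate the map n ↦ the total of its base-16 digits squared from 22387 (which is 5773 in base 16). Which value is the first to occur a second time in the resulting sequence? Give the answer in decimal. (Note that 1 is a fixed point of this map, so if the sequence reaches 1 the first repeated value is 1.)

22387 = (5,7,7,3)_16 → 5² + 7² + 7² + 3² = 25 + 49 + 49 + 9 = 132
132 = (8,4)_16 → 8² + 4² = 64 + 16 = 80
80 = (5,0)_16 → 5² + 0² = 25 + 0 = 25
25 = (1,9)_16 → 1² + 9² = 1 + 81 = 82
82 = (5,2)_16 → 5² + 2² = 25 + 4 = 29
29 = (1,13)_16 → 1² + 13² = 1 + 169 = 170
170 = (10,10)_16 → 10² + 10² = 100 + 100 = 200
200 = (12,8)_16 → 12² + 8² = 144 + 64 = 208
208 = (13,0)_16 → 13² + 0² = 169 + 0 = 169
169 = (10,9)_16 → 10² + 9² = 100 + 81 = 181
181 = (11,5)_16 → 11² + 5² = 121 + 25 = 146
146 = (9,2)_16 → 9² + 2² = 81 + 4 = 85
85 = (5,5)_16 → 5² + 5² = 25 + 25 = 50
50 = (3,2)_16 → 3² + 2² = 9 + 4 = 13
13 = (13)_16 → 13² = 169  — 169 already appeared earlier.

169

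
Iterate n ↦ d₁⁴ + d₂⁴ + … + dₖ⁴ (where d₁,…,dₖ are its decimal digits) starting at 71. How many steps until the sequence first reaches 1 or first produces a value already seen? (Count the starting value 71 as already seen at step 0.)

71 → 7⁴ + 1⁴ = 2401 + 1 = 2402
2402 → 2⁴ + 4⁴ + 0⁴ + 2⁴ = 16 + 256 + 0 + 16 = 288
288 → 2⁴ + 8⁴ + 8⁴ = 16 + 4096 + 4096 = 8208
8208 → 8⁴ + 2⁴ + 0⁴ + 8⁴ = 4096 + 16 + 0 + 4096 = 8208  — 8208 repeats.
That took 4 steps.

4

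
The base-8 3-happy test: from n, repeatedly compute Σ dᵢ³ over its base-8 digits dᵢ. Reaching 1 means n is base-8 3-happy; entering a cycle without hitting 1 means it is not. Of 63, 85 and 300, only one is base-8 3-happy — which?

63: 63 → 686 → 350 → 368 → 341 → 258 → 72 → 2 → 8 → 1  — reaches 1 (base-8 3-happy)
85: 85 → 134 → 224 → 91 → 55 → 559 → 469 → 476 → 434 → 440 → 559  — repeats 559 (not base-8 3-happy)
300: 300 → 253 → 495 → 811 → 217 → 55 → 559 → 469 → 476 → 434 → 440 → 559  — repeats 559 (not base-8 3-happy)

63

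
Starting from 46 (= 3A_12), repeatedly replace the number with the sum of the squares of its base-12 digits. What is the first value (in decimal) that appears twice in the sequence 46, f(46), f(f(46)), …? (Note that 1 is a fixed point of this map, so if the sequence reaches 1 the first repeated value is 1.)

46 = (3,10)_12 → 3² + 10² = 9 + 100 = 109
109 = (9,1)_12 → 9² + 1² = 81 + 1 = 82
82 = (6,10)_12 → 6² + 10² = 36 + 100 = 136
136 = (11,4)_12 → 11² + 4² = 121 + 16 = 137
137 = (11,5)_12 → 11² + 5² = 121 + 25 = 146
146 = (1,0,2)_12 → 1² + 0² + 2² = 1 + 0 + 4 = 5
5 = (5)_12 → 5² = 25
25 = (2,1)_12 → 2² + 1² = 4 + 1 = 5  — 5 already appeared earlier.

5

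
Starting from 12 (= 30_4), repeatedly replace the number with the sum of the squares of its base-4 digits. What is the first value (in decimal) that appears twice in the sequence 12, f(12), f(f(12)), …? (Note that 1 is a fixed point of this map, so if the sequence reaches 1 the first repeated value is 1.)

1

12 = (3,0)_4 → 3² + 0² = 9
9 = (2,1)_4 → 2² + 1² = 5
5 = (1,1)_4 → 1² + 1² = 2
2 = (2)_4 → 2² = 4
4 = (1,0)_4 → 1² + 0² = 1  — reached the fixed point 1.
1 → 1, so 1 is the first repeated value.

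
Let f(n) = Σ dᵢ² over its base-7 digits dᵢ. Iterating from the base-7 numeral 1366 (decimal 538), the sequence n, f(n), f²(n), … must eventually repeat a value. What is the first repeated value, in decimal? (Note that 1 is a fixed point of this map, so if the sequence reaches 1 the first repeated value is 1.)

538 = (1,3,6,6)_7 → 1² + 3² + 6² + 6² = 1 + 9 + 36 + 36 = 82
82 = (1,4,5)_7 → 1² + 4² + 5² = 1 + 16 + 25 = 42
42 = (6,0)_7 → 6² + 0² = 36 + 0 = 36
36 = (5,1)_7 → 5² + 1² = 25 + 1 = 26
26 = (3,5)_7 → 3² + 5² = 9 + 25 = 34
34 = (4,6)_7 → 4² + 6² = 16 + 36 = 52
52 = (1,0,3)_7 → 1² + 0² + 3² = 1 + 0 + 9 = 10
10 = (1,3)_7 → 1² + 3² = 1 + 9 = 10  — 10 already appeared earlier.

10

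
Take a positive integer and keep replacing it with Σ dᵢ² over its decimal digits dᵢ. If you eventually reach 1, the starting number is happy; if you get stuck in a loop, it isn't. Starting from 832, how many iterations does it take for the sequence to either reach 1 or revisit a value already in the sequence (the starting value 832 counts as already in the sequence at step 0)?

11

832 → 8² + 3² + 2² = 77
77 → 7² + 7² = 98
98 → 9² + 8² = 145
145 → 1² + 4² + 5² = 42
42 → 4² + 2² = 20
20 → 2² + 0² = 4
4 → 4² = 16
16 → 1² + 6² = 37
37 → 3² + 7² = 58
58 → 5² + 8² = 89
89 → 8² + 9² = 145  — 145 repeats.
That took 11 steps.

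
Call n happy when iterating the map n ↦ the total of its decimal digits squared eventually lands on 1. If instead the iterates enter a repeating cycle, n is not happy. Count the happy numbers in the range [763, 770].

763: 763 → 94 → 97 → 130 → 10 → 1  — happy
764: 764 → 101 → 2 → 4 → 16 → 37 → 58 → 89 → 145 → 42 → 20 → 4  — not happy
765: 765 → 110 → 2 → 4 → 16 → 37 → 58 → 89 → 145 → 42 → 20 → 4  — not happy
766: 766 → 121 → 6 → 36 → 45 → 41 → 17 → 50 → 25 → 29 → 85 → 89 → 145 → 42 → 20 → 4 → 16 → 37 → 58 → 89  — not happy
767: 767 → 134 → 26 → 40 → 16 → 37 → 58 → 89 → 145 → 42 → 20 → 4 → 16  — not happy
768: 768 → 149 → 98 → 145 → 42 → 20 → 4 → 16 → 37 → 58 → 89 → 145  — not happy
769: 769 → 166 → 73 → 58 → 89 → 145 → 42 → 20 → 4 → 16 → 37 → 58  — not happy
770: 770 → 98 → 145 → 42 → 20 → 4 → 16 → 37 → 58 → 89 → 145  — not happy
happy: 763

1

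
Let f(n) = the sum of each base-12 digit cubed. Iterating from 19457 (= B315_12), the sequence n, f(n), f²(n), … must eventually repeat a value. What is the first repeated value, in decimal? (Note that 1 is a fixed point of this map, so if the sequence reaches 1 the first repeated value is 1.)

1539

19457 = (11,3,1,5)_12 → 11³ + 3³ + 1³ + 5³ = 1484
1484 = (10,3,8)_12 → 10³ + 3³ + 8³ = 1539
1539 = (10,8,3)_12 → 10³ + 8³ + 3³ = 1539  — 1539 already appeared earlier.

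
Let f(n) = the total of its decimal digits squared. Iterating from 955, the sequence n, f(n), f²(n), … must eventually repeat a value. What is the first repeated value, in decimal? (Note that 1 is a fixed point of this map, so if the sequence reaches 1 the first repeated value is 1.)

4

955 → 9² + 5² + 5² = 131
131 → 1² + 3² + 1² = 11
11 → 1² + 1² = 2
2 → 2² = 4
4 → 4² = 16
16 → 1² + 6² = 37
37 → 3² + 7² = 58
58 → 5² + 8² = 89
89 → 8² + 9² = 145
145 → 1² + 4² + 5² = 42
42 → 4² + 2² = 20
20 → 2² + 0² = 4  — 4 already appeared earlier.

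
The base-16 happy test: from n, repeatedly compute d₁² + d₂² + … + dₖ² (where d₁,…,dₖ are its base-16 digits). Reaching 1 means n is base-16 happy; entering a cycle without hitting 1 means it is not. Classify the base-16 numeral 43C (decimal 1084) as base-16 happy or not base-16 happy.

not base-16 happy

1084 = (4,3,12)_16 → 169
169 = (10,9)_16 → 181
181 = (11,5)_16 → 146
146 = (9,2)_16 → 85
85 = (5,5)_16 → 50
50 = (3,2)_16 → 13
13 = (13)_16 → 169  — 169 already seen; the sequence cycles without reaching 1.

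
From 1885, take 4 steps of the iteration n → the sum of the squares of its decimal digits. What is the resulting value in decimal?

1885 → 1² + 8² + 8² + 5² = 1 + 64 + 64 + 25 = 154
154 → 1² + 5² + 4² = 1 + 25 + 16 = 42
42 → 4² + 2² = 16 + 4 = 20
20 → 2² + 0² = 4 + 0 = 4

4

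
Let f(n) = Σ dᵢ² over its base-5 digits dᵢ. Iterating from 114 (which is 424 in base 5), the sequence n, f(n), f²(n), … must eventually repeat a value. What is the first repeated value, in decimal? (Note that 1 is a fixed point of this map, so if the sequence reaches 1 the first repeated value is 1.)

114 = (4,2,4)_5 → 4² + 2² + 4² = 16 + 4 + 16 = 36
36 = (1,2,1)_5 → 1² + 2² + 1² = 1 + 4 + 1 = 6
6 = (1,1)_5 → 1² + 1² = 1 + 1 = 2
2 = (2)_5 → 2² = 4
4 = (4)_5 → 4² = 16
16 = (3,1)_5 → 3² + 1² = 9 + 1 = 10
10 = (2,0)_5 → 2² + 0² = 4 + 0 = 4  — 4 already appeared earlier.

4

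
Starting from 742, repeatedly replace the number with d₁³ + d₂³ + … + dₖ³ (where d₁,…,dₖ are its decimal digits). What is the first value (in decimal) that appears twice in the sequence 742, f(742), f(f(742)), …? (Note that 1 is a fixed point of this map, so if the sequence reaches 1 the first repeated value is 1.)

742 → 415
415 → 190
190 → 730
730 → 370
370 → 370  — 370 already appeared earlier.

370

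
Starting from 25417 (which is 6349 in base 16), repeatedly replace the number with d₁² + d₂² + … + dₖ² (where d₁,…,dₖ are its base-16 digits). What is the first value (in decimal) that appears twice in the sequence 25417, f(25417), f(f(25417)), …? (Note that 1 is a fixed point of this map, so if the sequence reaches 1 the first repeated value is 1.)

25417 = (6,3,4,9)_16 → 6² + 3² + 4² + 9² = 142
142 = (8,14)_16 → 8² + 14² = 260
260 = (1,0,4)_16 → 1² + 0² + 4² = 17
17 = (1,1)_16 → 1² + 1² = 2
2 = (2)_16 → 2² = 4
4 = (4)_16 → 4² = 16
16 = (1,0)_16 → 1² + 0² = 1  — reached the fixed point 1.
1 → 1, so 1 is the first repeated value.

1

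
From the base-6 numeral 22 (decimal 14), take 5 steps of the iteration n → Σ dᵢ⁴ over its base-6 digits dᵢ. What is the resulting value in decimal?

4

14 = (2,2)_6 → 2⁴ + 2⁴ = 32
32 = (5,2)_6 → 5⁴ + 2⁴ = 641
641 = (2,5,4,5)_6 → 2⁴ + 5⁴ + 4⁴ + 5⁴ = 1522
1522 = (1,1,0,1,4)_6 → 1⁴ + 1⁴ + 0⁴ + 1⁴ + 4⁴ = 259
259 = (1,1,1,1)_6 → 1⁴ + 1⁴ + 1⁴ + 1⁴ = 4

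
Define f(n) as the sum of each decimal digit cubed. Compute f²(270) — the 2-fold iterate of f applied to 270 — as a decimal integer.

270 → 2³ + 7³ + 0³ = 351
351 → 3³ + 5³ + 1³ = 153

153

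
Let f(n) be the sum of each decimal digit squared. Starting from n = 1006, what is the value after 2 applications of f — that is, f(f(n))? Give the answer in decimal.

1006 → 1² + 0² + 0² + 6² = 37
37 → 3² + 7² = 58

58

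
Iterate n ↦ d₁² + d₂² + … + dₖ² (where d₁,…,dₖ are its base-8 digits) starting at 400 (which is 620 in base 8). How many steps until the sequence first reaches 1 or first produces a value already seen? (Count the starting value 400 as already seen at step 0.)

400 = (6,2,0)_8 → 6² + 2² + 0² = 40
40 = (5,0)_8 → 5² + 0² = 25
25 = (3,1)_8 → 3² + 1² = 10
10 = (1,2)_8 → 1² + 2² = 5
5 = (5)_8 → 5² = 25  — 25 repeats.
That took 5 steps.

5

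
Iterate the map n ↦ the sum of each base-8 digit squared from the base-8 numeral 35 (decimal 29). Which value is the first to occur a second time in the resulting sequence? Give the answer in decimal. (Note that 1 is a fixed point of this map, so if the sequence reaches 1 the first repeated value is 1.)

29 = (3,5)_8 → 3² + 5² = 9 + 25 = 34
34 = (4,2)_8 → 4² + 2² = 16 + 4 = 20
20 = (2,4)_8 → 2² + 4² = 4 + 16 = 20  — 20 already appeared earlier.

20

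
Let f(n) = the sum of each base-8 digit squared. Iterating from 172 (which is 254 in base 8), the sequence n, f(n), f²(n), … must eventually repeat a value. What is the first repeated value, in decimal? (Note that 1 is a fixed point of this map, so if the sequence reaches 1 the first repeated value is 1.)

25

172 = (2,5,4)_8 → 2² + 5² + 4² = 4 + 25 + 16 = 45
45 = (5,5)_8 → 5² + 5² = 25 + 25 = 50
50 = (6,2)_8 → 6² + 2² = 36 + 4 = 40
40 = (5,0)_8 → 5² + 0² = 25 + 0 = 25
25 = (3,1)_8 → 3² + 1² = 9 + 1 = 10
10 = (1,2)_8 → 1² + 2² = 1 + 4 = 5
5 = (5)_8 → 5² = 25  — 25 already appeared earlier.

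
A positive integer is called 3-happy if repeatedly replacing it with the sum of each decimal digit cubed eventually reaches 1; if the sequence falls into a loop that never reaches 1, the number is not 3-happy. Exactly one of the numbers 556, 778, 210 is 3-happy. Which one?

556: 556 → 466 → 496 → 1009 → 730 → 370 → 370  — repeats 370 (not 3-happy)
778: 778 → 1198 → 1243 → 100 → 1  — reaches 1 (3-happy)
210: 210 → 9 → 729 → 1080 → 513 → 153 → 153  — repeats 153 (not 3-happy)

778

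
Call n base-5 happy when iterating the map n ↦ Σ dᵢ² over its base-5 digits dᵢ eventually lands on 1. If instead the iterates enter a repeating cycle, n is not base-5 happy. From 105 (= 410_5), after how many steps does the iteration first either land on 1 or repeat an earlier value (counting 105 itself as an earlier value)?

105 = (4,1,0)_5 → 4² + 1² + 0² = 16 + 1 + 0 = 17
17 = (3,2)_5 → 3² + 2² = 9 + 4 = 13
13 = (2,3)_5 → 2² + 3² = 4 + 9 = 13  — 13 repeats.
That took 3 steps.

3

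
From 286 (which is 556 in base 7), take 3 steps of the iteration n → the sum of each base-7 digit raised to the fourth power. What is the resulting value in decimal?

286 = (5,5,6)_7 → 5⁴ + 5⁴ + 6⁴ = 2546
2546 = (1,0,2,6,5)_7 → 1⁴ + 0⁴ + 2⁴ + 6⁴ + 5⁴ = 1938
1938 = (5,4,3,6)_7 → 5⁴ + 4⁴ + 3⁴ + 6⁴ = 2258

2258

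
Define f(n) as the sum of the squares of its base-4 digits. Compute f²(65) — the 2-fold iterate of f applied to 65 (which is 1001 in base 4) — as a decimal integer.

65 = (1,0,0,1)_4 → 2
2 = (2)_4 → 4

4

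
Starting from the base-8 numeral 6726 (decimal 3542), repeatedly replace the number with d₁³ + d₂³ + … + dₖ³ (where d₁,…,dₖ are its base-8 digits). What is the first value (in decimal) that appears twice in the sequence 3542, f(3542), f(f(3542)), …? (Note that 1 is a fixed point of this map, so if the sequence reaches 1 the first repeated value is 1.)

3542 = (6,7,2,6)_8 → 6³ + 7³ + 2³ + 6³ = 216 + 343 + 8 + 216 = 783
783 = (1,4,1,7)_8 → 1³ + 4³ + 1³ + 7³ = 1 + 64 + 1 + 343 = 409
409 = (6,3,1)_8 → 6³ + 3³ + 1³ = 216 + 27 + 1 = 244
244 = (3,6,4)_8 → 3³ + 6³ + 4³ = 27 + 216 + 64 = 307
307 = (4,6,3)_8 → 4³ + 6³ + 3³ = 64 + 216 + 27 = 307  — 307 already appeared earlier.

307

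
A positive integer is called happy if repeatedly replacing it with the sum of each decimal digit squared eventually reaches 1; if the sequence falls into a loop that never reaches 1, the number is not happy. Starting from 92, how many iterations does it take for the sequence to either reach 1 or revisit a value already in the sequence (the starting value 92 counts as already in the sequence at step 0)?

92 → 85
85 → 89
89 → 145
145 → 42
42 → 20
20 → 4
4 → 16
16 → 37
37 → 58
58 → 89  — 89 repeats.
That took 10 steps.

10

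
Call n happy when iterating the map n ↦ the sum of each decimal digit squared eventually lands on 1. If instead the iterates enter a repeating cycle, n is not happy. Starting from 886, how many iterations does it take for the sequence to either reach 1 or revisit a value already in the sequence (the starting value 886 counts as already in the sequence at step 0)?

15

886 → 164
164 → 53
53 → 34
34 → 25
25 → 29
29 → 85
85 → 89
89 → 145
145 → 42
42 → 20
20 → 4
4 → 16
16 → 37
37 → 58
58 → 89  — 89 repeats.
That took 15 steps.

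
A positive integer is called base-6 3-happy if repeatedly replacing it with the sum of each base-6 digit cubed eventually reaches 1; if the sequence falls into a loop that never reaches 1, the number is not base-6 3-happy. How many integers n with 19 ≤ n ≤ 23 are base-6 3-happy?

19: 19 → 28 → 128 → 62 → 73 → 9 → 28  (repeats 28)
20: 20 → 35 → 250 → 190 → 190  (repeats 190)
21: 21 → 54 → 28 → 128 → 62 → 73 → 9 → 28  (repeats 28)
22: 22 → 91 → 36 → 1  (reaches 1)
23: 23 → 152 → 73 → 9 → 28 → 128 → 62 → 73  (repeats 73)
base-6 3-happy: 22

1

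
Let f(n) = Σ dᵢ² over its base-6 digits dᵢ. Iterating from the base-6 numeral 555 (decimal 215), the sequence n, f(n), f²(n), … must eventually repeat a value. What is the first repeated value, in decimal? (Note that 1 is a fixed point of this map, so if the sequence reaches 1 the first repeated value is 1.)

215 = (5,5,5)_6 → 75
75 = (2,0,3)_6 → 13
13 = (2,1)_6 → 5
5 = (5)_6 → 25
25 = (4,1)_6 → 17
17 = (2,5)_6 → 29
29 = (4,5)_6 → 41
41 = (1,0,5)_6 → 26
26 = (4,2)_6 → 20
20 = (3,2)_6 → 13  — 13 already appeared earlier.

13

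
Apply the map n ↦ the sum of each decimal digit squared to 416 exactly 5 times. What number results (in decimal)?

85

416 → 4² + 1² + 6² = 53
53 → 5² + 3² = 34
34 → 3² + 4² = 25
25 → 2² + 5² = 29
29 → 2² + 9² = 85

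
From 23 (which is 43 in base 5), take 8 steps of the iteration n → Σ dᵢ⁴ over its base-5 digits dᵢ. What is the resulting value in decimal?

593

23 = (4,3)_5 → 4⁴ + 3⁴ = 256 + 81 = 337
337 = (2,3,2,2)_5 → 2⁴ + 3⁴ + 2⁴ + 2⁴ = 16 + 81 + 16 + 16 = 129
129 = (1,0,0,4)_5 → 1⁴ + 0⁴ + 0⁴ + 4⁴ = 1 + 0 + 0 + 256 = 257
257 = (2,0,1,2)_5 → 2⁴ + 0⁴ + 1⁴ + 2⁴ = 16 + 0 + 1 + 16 = 33
33 = (1,1,3)_5 → 1⁴ + 1⁴ + 3⁴ = 1 + 1 + 81 = 83
83 = (3,1,3)_5 → 3⁴ + 1⁴ + 3⁴ = 81 + 1 + 81 = 163
163 = (1,1,2,3)_5 → 1⁴ + 1⁴ + 2⁴ + 3⁴ = 1 + 1 + 16 + 81 = 99
99 = (3,4,4)_5 → 3⁴ + 4⁴ + 4⁴ = 81 + 256 + 256 = 593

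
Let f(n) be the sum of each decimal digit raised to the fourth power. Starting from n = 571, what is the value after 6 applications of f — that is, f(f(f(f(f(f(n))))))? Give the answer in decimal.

571 → 3027
3027 → 2498
2498 → 10929
10929 → 13139
13139 → 6725
6725 → 4338

4338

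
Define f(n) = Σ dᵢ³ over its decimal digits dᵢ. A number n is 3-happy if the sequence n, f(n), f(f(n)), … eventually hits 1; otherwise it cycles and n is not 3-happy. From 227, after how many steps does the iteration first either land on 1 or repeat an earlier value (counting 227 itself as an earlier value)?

227 → 2³ + 2³ + 7³ = 8 + 8 + 343 = 359
359 → 3³ + 5³ + 9³ = 27 + 125 + 729 = 881
881 → 8³ + 8³ + 1³ = 512 + 512 + 1 = 1025
1025 → 1³ + 0³ + 2³ + 5³ = 1 + 0 + 8 + 125 = 134
134 → 1³ + 3³ + 4³ = 1 + 27 + 64 = 92
92 → 9³ + 2³ = 729 + 8 = 737
737 → 7³ + 3³ + 7³ = 343 + 27 + 343 = 713
713 → 7³ + 1³ + 3³ = 343 + 1 + 27 = 371
371 → 3³ + 7³ + 1³ = 27 + 343 + 1 = 371  — 371 repeats.
That took 9 steps.

9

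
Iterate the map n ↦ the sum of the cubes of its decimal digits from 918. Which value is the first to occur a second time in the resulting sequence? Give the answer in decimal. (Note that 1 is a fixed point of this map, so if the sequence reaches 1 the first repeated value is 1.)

918 → 9³ + 1³ + 8³ = 1242
1242 → 1³ + 2³ + 4³ + 2³ = 81
81 → 8³ + 1³ = 513
513 → 5³ + 1³ + 3³ = 153
153 → 1³ + 5³ + 3³ = 153  — 153 already appeared earlier.

153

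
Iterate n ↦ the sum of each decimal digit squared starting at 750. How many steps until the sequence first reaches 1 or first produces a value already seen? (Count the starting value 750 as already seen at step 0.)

750 → 7² + 5² + 0² = 74
74 → 7² + 4² = 65
65 → 6² + 5² = 61
61 → 6² + 1² = 37
37 → 3² + 7² = 58
58 → 5² + 8² = 89
89 → 8² + 9² = 145
145 → 1² + 4² + 5² = 42
42 → 4² + 2² = 20
20 → 2² + 0² = 4
4 → 4² = 16
16 → 1² + 6² = 37  — 37 repeats.
That took 12 steps.

12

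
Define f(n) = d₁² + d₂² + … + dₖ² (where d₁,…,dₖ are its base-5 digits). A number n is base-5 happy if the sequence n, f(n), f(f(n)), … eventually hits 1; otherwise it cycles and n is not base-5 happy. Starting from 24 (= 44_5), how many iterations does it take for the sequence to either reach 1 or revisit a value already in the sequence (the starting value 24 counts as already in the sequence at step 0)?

24 = (4,4)_5 → 4² + 4² = 16 + 16 = 32
32 = (1,1,2)_5 → 1² + 1² + 2² = 1 + 1 + 4 = 6
6 = (1,1)_5 → 1² + 1² = 1 + 1 = 2
2 = (2)_5 → 2² = 4
4 = (4)_5 → 4² = 16
16 = (3,1)_5 → 3² + 1² = 9 + 1 = 10
10 = (2,0)_5 → 2² + 0² = 4 + 0 = 4  — 4 repeats.
That took 7 steps.

7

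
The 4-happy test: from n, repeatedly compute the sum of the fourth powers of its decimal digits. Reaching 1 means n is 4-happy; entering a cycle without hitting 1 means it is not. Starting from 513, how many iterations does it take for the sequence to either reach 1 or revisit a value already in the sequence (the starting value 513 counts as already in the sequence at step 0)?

14

513 → 5⁴ + 1⁴ + 3⁴ = 707
707 → 7⁴ + 0⁴ + 7⁴ = 4802
4802 → 4⁴ + 8⁴ + 0⁴ + 2⁴ = 4368
4368 → 4⁴ + 3⁴ + 6⁴ + 8⁴ = 5729
5729 → 5⁴ + 7⁴ + 2⁴ + 9⁴ = 9603
9603 → 9⁴ + 6⁴ + 0⁴ + 3⁴ = 7938
7938 → 7⁴ + 9⁴ + 3⁴ + 8⁴ = 13139
13139 → 1⁴ + 3⁴ + 1⁴ + 3⁴ + 9⁴ = 6725
6725 → 6⁴ + 7⁴ + 2⁴ + 5⁴ = 4338
4338 → 4⁴ + 3⁴ + 3⁴ + 8⁴ = 4514
4514 → 4⁴ + 5⁴ + 1⁴ + 4⁴ = 1138
1138 → 1⁴ + 1⁴ + 3⁴ + 8⁴ = 4179
4179 → 4⁴ + 1⁴ + 7⁴ + 9⁴ = 9219
9219 → 9⁴ + 2⁴ + 1⁴ + 9⁴ = 13139  — 13139 repeats.
That took 14 steps.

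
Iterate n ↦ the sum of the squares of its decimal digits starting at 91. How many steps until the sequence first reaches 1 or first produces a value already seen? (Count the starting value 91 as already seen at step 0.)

91 → 82
82 → 68
68 → 100
100 → 1  — reached 1.
That took 4 steps.

4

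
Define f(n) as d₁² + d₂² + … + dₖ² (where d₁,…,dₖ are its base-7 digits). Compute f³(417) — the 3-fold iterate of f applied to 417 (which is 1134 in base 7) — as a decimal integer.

417 = (1,1,3,4)_7 → 1² + 1² + 3² + 4² = 1 + 1 + 9 + 16 = 27
27 = (3,6)_7 → 3² + 6² = 9 + 36 = 45
45 = (6,3)_7 → 6² + 3² = 36 + 9 = 45

45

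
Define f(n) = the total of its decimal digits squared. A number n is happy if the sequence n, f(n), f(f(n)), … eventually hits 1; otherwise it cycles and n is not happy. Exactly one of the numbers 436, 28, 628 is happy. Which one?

28

436: 436 → 61 → 37 → 58 → 89 → 145 → 42 → 20 → 4 → 16 → 37  — repeats 37 (not happy)
28: 28 → 68 → 100 → 1  — reaches 1 (happy)
628: 628 → 104 → 17 → 50 → 25 → 29 → 85 → 89 → 145 → 42 → 20 → 4 → 16 → 37 → 58 → 89  — repeats 89 (not happy)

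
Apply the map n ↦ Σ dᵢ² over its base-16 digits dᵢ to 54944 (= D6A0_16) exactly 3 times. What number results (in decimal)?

121

54944 = (13,6,10,0)_16 → 13² + 6² + 10² + 0² = 169 + 36 + 100 + 0 = 305
305 = (1,3,1)_16 → 1² + 3² + 1² = 1 + 9 + 1 = 11
11 = (11)_16 → 11² = 121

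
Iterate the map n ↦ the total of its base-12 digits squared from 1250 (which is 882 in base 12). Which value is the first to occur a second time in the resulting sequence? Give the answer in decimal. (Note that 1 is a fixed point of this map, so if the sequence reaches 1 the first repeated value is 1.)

1250 = (8,8,2)_12 → 132
132 = (11,0)_12 → 121
121 = (10,1)_12 → 101
101 = (8,5)_12 → 89
89 = (7,5)_12 → 74
74 = (6,2)_12 → 40
40 = (3,4)_12 → 25
25 = (2,1)_12 → 5
5 = (5)_12 → 25  — 25 already appeared earlier.

25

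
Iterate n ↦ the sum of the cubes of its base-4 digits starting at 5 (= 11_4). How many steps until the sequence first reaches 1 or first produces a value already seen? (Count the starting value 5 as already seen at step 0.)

3

5 = (1,1)_4 → 1³ + 1³ = 1 + 1 = 2
2 = (2)_4 → 2³ = 8
8 = (2,0)_4 → 2³ + 0³ = 8 + 0 = 8  — 8 repeats.
That took 3 steps.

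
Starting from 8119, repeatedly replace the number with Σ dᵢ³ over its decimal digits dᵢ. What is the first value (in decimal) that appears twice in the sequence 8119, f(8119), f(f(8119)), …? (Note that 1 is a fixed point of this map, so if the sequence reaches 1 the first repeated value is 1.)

8119 → 8³ + 1³ + 1³ + 9³ = 512 + 1 + 1 + 729 = 1243
1243 → 1³ + 2³ + 4³ + 3³ = 1 + 8 + 64 + 27 = 100
100 → 1³ + 0³ + 0³ = 1 + 0 + 0 = 1  — reached the fixed point 1.
1 → 1, so 1 is the first repeated value.

1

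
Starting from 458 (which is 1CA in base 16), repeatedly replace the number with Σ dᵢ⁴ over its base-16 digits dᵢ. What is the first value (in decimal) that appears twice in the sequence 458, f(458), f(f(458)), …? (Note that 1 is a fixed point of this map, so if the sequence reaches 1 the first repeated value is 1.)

30737

458 = (1,12,10)_16 → 1⁴ + 12⁴ + 10⁴ = 1 + 20736 + 10000 = 30737
30737 = (7,8,1,1)_16 → 7⁴ + 8⁴ + 1⁴ + 1⁴ = 2401 + 4096 + 1 + 1 = 6499
6499 = (1,9,6,3)_16 → 1⁴ + 9⁴ + 6⁴ + 3⁴ = 1 + 6561 + 1296 + 81 = 7939
7939 = (1,15,0,3)_16 → 1⁴ + 15⁴ + 0⁴ + 3⁴ = 1 + 50625 + 0 + 81 = 50707
50707 = (12,6,1,3)_16 → 12⁴ + 6⁴ + 1⁴ + 3⁴ = 20736 + 1296 + 1 + 81 = 22114
22114 = (5,6,6,2)_16 → 5⁴ + 6⁴ + 6⁴ + 2⁴ = 625 + 1296 + 1296 + 16 = 3233
3233 = (12,10,1)_16 → 12⁴ + 10⁴ + 1⁴ = 20736 + 10000 + 1 = 30737  — 30737 already appeared earlier.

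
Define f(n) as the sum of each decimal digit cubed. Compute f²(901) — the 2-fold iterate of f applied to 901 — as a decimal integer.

370

901 → 9³ + 0³ + 1³ = 729 + 0 + 1 = 730
730 → 7³ + 3³ + 0³ = 343 + 27 + 0 = 370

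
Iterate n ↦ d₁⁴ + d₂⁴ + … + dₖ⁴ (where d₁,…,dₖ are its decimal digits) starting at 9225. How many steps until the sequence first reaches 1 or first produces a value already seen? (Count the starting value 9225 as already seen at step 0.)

9225 → 9⁴ + 2⁴ + 2⁴ + 5⁴ = 6561 + 16 + 16 + 625 = 7218
7218 → 7⁴ + 2⁴ + 1⁴ + 8⁴ = 2401 + 16 + 1 + 4096 = 6514
6514 → 6⁴ + 5⁴ + 1⁴ + 4⁴ = 1296 + 625 + 1 + 256 = 2178
2178 → 2⁴ + 1⁴ + 7⁴ + 8⁴ = 16 + 1 + 2401 + 4096 = 6514  — 6514 repeats.
That took 4 steps.

4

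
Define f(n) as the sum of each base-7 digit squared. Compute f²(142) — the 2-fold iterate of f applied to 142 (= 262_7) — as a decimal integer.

40

142 = (2,6,2)_7 → 2² + 6² + 2² = 4 + 36 + 4 = 44
44 = (6,2)_7 → 6² + 2² = 36 + 4 = 40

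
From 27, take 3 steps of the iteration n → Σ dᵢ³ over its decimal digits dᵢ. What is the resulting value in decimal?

153

27 → 2³ + 7³ = 351
351 → 3³ + 5³ + 1³ = 153
153 → 1³ + 5³ + 3³ = 153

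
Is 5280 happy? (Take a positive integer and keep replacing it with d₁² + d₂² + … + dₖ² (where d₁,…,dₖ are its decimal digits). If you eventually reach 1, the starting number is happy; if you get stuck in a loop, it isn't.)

not happy

5280 → 5² + 2² + 8² + 0² = 93
93 → 9² + 3² = 90
90 → 9² + 0² = 81
81 → 8² + 1² = 65
65 → 6² + 5² = 61
61 → 6² + 1² = 37
37 → 3² + 7² = 58
58 → 5² + 8² = 89
89 → 8² + 9² = 145
145 → 1² + 4² + 5² = 42
42 → 4² + 2² = 20
20 → 2² + 0² = 4
4 → 4² = 16
16 → 1² + 6² = 37  — 37 already seen; the sequence cycles without reaching 1.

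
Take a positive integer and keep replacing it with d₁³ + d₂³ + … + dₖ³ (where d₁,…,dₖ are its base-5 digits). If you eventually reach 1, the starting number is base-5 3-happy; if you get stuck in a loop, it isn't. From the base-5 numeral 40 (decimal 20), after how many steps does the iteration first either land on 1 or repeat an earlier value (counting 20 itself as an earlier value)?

4

20 = (4,0)_5 → 4³ + 0³ = 64 + 0 = 64
64 = (2,2,4)_5 → 2³ + 2³ + 4³ = 8 + 8 + 64 = 80
80 = (3,1,0)_5 → 3³ + 1³ + 0³ = 27 + 1 + 0 = 28
28 = (1,0,3)_5 → 1³ + 0³ + 3³ = 1 + 0 + 27 = 28  — 28 repeats.
That took 4 steps.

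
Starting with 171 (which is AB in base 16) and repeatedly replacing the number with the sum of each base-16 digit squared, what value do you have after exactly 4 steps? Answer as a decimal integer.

171 = (10,11)_16 → 10² + 11² = 100 + 121 = 221
221 = (13,13)_16 → 13² + 13² = 169 + 169 = 338
338 = (1,5,2)_16 → 1² + 5² + 2² = 1 + 25 + 4 = 30
30 = (1,14)_16 → 1² + 14² = 1 + 196 = 197

197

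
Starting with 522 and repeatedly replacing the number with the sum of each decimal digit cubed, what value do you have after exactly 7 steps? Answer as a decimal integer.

522 → 5³ + 2³ + 2³ = 125 + 8 + 8 = 141
141 → 1³ + 4³ + 1³ = 1 + 64 + 1 = 66
66 → 6³ + 6³ = 216 + 216 = 432
432 → 4³ + 3³ + 2³ = 64 + 27 + 8 = 99
99 → 9³ + 9³ = 729 + 729 = 1458
1458 → 1³ + 4³ + 5³ + 8³ = 1 + 64 + 125 + 512 = 702
702 → 7³ + 0³ + 2³ = 343 + 0 + 8 = 351

351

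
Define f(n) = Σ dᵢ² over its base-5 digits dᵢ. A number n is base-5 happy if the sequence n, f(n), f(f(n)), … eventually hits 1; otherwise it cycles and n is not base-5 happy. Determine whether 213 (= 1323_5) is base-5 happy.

213 = (1,3,2,3)_5 → 1² + 3² + 2² + 3² = 23
23 = (4,3)_5 → 4² + 3² = 25
25 = (1,0,0)_5 → 1² + 0² + 0² = 1  — reached 1.

base-5 happy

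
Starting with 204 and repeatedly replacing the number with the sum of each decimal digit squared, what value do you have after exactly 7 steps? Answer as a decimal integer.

145

204 → 2² + 0² + 4² = 4 + 0 + 16 = 20
20 → 2² + 0² = 4 + 0 = 4
4 → 4² = 16
16 → 1² + 6² = 1 + 36 = 37
37 → 3² + 7² = 9 + 49 = 58
58 → 5² + 8² = 25 + 64 = 89
89 → 8² + 9² = 64 + 81 = 145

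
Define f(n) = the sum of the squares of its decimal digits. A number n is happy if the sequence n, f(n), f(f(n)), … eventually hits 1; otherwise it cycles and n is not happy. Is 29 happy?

not happy

29 → 2² + 9² = 4 + 81 = 85
85 → 8² + 5² = 64 + 25 = 89
89 → 8² + 9² = 64 + 81 = 145
145 → 1² + 4² + 5² = 1 + 16 + 25 = 42
42 → 4² + 2² = 16 + 4 = 20
20 → 2² + 0² = 4 + 0 = 4
4 → 4² = 16
16 → 1² + 6² = 1 + 36 = 37
37 → 3² + 7² = 9 + 49 = 58
58 → 5² + 8² = 25 + 64 = 89  — 89 already seen; the sequence cycles without reaching 1.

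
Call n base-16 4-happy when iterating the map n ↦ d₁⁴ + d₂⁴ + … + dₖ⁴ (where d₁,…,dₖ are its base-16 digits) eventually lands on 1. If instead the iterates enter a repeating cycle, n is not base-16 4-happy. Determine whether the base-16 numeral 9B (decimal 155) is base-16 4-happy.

not base-16 4-happy

155 = (9,11)_16 → 9⁴ + 11⁴ = 6561 + 14641 = 21202
21202 = (5,2,13,2)_16 → 5⁴ + 2⁴ + 13⁴ + 2⁴ = 625 + 16 + 28561 + 16 = 29218
29218 = (7,2,2,2)_16 → 7⁴ + 2⁴ + 2⁴ + 2⁴ = 2401 + 16 + 16 + 16 = 2449
2449 = (9,9,1)_16 → 9⁴ + 9⁴ + 1⁴ = 6561 + 6561 + 1 = 13123
13123 = (3,3,4,3)_16 → 3⁴ + 3⁴ + 4⁴ + 3⁴ = 81 + 81 + 256 + 81 = 499
499 = (1,15,3)_16 → 1⁴ + 15⁴ + 3⁴ = 1 + 50625 + 81 = 50707
50707 = (12,6,1,3)_16 → 12⁴ + 6⁴ + 1⁴ + 3⁴ = 20736 + 1296 + 1 + 81 = 22114
22114 = (5,6,6,2)_16 → 5⁴ + 6⁴ + 6⁴ + 2⁴ = 625 + 1296 + 1296 + 16 = 3233
3233 = (12,10,1)_16 → 12⁴ + 10⁴ + 1⁴ = 20736 + 10000 + 1 = 30737
30737 = (7,8,1,1)_16 → 7⁴ + 8⁴ + 1⁴ + 1⁴ = 2401 + 4096 + 1 + 1 = 6499
6499 = (1,9,6,3)_16 → 1⁴ + 9⁴ + 6⁴ + 3⁴ = 1 + 6561 + 1296 + 81 = 7939
7939 = (1,15,0,3)_16 → 1⁴ + 15⁴ + 0⁴ + 3⁴ = 1 + 50625 + 0 + 81 = 50707  — 50707 already seen; the sequence cycles without reaching 1.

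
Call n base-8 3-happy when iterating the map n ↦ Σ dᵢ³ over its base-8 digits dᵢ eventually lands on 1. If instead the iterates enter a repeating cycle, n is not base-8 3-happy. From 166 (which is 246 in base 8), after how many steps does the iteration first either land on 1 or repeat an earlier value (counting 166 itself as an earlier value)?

4

166 = (2,4,6)_8 → 2³ + 4³ + 6³ = 8 + 64 + 216 = 288
288 = (4,4,0)_8 → 4³ + 4³ + 0³ = 64 + 64 + 0 = 128
128 = (2,0,0)_8 → 2³ + 0³ + 0³ = 8 + 0 + 0 = 8
8 = (1,0)_8 → 1³ + 0³ = 1 + 0 = 1  — reached 1.
That took 4 steps.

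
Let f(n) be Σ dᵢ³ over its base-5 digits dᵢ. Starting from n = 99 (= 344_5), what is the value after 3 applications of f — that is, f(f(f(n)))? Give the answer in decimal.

99 = (3,4,4)_5 → 3³ + 4³ + 4³ = 27 + 64 + 64 = 155
155 = (1,1,1,0)_5 → 1³ + 1³ + 1³ + 0³ = 1 + 1 + 1 + 0 = 3
3 = (3)_5 → 3³ = 27

27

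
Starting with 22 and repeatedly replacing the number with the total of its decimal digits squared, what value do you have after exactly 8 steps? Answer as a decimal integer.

22 → 2² + 2² = 4 + 4 = 8
8 → 8² = 64
64 → 6² + 4² = 36 + 16 = 52
52 → 5² + 2² = 25 + 4 = 29
29 → 2² + 9² = 4 + 81 = 85
85 → 8² + 5² = 64 + 25 = 89
89 → 8² + 9² = 64 + 81 = 145
145 → 1² + 4² + 5² = 1 + 16 + 25 = 42

42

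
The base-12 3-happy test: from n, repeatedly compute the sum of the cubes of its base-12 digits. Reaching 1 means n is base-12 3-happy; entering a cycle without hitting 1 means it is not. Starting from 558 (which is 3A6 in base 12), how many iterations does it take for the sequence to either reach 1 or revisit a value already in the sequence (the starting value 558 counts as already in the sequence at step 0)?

4

558 = (3,10,6)_12 → 1243
1243 = (8,7,7)_12 → 1198
1198 = (8,3,10)_12 → 1539
1539 = (10,8,3)_12 → 1539  — 1539 repeats.
That took 4 steps.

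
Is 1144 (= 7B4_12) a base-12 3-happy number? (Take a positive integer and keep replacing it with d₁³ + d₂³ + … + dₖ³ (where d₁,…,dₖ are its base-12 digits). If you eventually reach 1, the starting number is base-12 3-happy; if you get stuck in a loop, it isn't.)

1144 = (7,11,4)_12 → 7³ + 11³ + 4³ = 1738
1738 = (1,0,0,10)_12 → 1³ + 0³ + 0³ + 10³ = 1001
1001 = (6,11,5)_12 → 6³ + 11³ + 5³ = 1672
1672 = (11,7,4)_12 → 11³ + 7³ + 4³ = 1738  — 1738 already seen; the sequence cycles without reaching 1.

not base-12 3-happy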